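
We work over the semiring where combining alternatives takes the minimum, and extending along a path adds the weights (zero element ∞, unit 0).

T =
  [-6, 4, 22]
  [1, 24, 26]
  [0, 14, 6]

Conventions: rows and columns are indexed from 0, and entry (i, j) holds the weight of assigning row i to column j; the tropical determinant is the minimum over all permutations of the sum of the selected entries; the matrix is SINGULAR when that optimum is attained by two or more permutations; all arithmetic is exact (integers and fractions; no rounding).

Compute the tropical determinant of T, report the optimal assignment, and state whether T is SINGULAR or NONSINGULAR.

σ = (0, 1, 2): (-6) + 24 + 6 = 24
σ = (0, 2, 1): (-6) + 26 + 14 = 34
σ = (1, 0, 2): 4 + 1 + 6 = 11
σ = (1, 2, 0): 4 + 26 + 0 = 30
σ = (2, 0, 1): 22 + 1 + 14 = 37
σ = (2, 1, 0): 22 + 24 + 0 = 46
Optimal value attained by: σ = (1, 0, 2).
Answer: det⊕(T) = 11; verdict: NONSINGULAR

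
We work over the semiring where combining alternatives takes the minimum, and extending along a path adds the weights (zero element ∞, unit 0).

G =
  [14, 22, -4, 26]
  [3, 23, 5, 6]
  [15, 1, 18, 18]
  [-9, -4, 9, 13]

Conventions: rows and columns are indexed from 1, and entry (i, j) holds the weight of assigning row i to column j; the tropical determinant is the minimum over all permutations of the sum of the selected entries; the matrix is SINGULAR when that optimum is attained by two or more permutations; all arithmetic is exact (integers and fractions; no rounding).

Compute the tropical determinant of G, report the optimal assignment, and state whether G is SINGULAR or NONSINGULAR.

σ = (1, 2, 3, 4): 14 + 23 + 18 + 13 = 68
σ = (1, 2, 4, 3): 14 + 23 + 18 + 9 = 64
σ = (1, 3, 2, 4): 14 + 5 + 1 + 13 = 33
σ = (1, 3, 4, 2): 14 + 5 + 18 + (-4) = 33
σ = (1, 4, 2, 3): 14 + 6 + 1 + 9 = 30
σ = (1, 4, 3, 2): 14 + 6 + 18 + (-4) = 34
σ = (2, 1, 3, 4): 22 + 3 + 18 + 13 = 56
σ = (2, 1, 4, 3): 22 + 3 + 18 + 9 = 52
σ = (2, 3, 1, 4): 22 + 5 + 15 + 13 = 55
σ = (2, 3, 4, 1): 22 + 5 + 18 + (-9) = 36
σ = (2, 4, 1, 3): 22 + 6 + 15 + 9 = 52
σ = (2, 4, 3, 1): 22 + 6 + 18 + (-9) = 37
σ = (3, 1, 2, 4): (-4) + 3 + 1 + 13 = 13
σ = (3, 1, 4, 2): (-4) + 3 + 18 + (-4) = 13
σ = (3, 2, 1, 4): (-4) + 23 + 15 + 13 = 47
σ = (3, 2, 4, 1): (-4) + 23 + 18 + (-9) = 28
σ = (3, 4, 1, 2): (-4) + 6 + 15 + (-4) = 13
σ = (3, 4, 2, 1): (-4) + 6 + 1 + (-9) = -6
σ = (4, 1, 2, 3): 26 + 3 + 1 + 9 = 39
σ = (4, 1, 3, 2): 26 + 3 + 18 + (-4) = 43
σ = (4, 2, 1, 3): 26 + 23 + 15 + 9 = 73
σ = (4, 2, 3, 1): 26 + 23 + 18 + (-9) = 58
σ = (4, 3, 1, 2): 26 + 5 + 15 + (-4) = 42
σ = (4, 3, 2, 1): 26 + 5 + 1 + (-9) = 23
Optimal value attained by: σ = (3, 4, 2, 1).
Answer: det⊕(G) = -6; verdict: NONSINGULAR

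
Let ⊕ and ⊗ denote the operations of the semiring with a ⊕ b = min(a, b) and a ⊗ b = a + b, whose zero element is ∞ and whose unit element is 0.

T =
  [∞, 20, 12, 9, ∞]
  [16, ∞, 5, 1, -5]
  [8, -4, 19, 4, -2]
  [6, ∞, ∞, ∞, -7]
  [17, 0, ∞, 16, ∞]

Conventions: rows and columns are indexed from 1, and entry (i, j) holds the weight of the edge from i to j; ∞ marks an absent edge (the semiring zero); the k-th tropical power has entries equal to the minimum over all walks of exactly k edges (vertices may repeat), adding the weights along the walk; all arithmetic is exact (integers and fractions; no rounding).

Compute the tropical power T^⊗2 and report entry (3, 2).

T^⊗2:
  [15, 8, 25, 16, 2]
  [7, -5, 24, 9, -6]
  [10, -2, 1, -3, -9]
  [10, -7, 18, 9, ∞]
  [16, 37, 5, 1, -5]
Key observation: the optimum is the walk 3->5->2, with weight (-2) + 0 = -2.
Optimal value attained by: walk 3->5->2.
Answer: (T^⊗2)[3][2] = -2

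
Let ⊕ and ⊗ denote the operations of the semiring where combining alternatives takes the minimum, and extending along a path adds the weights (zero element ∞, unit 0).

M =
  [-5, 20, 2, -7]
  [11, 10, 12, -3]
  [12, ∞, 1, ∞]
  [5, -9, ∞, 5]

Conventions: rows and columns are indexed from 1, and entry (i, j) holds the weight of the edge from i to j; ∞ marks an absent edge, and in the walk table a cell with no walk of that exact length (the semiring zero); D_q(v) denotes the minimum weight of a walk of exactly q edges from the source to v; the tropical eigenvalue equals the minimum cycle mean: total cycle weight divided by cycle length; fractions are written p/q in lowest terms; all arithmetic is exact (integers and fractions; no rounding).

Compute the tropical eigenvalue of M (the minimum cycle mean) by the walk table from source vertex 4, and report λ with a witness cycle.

q=0: [∞, ∞, ∞, 0]
q=1: [5, -9, ∞, 5]
q=2: [0, -4, 3, -12]
q=3: [-7, -21, 2, -7]
q=4: [-12, -16, -9, -24]
Optimal cycle mean attained by: cycle 2->4->2, total (-3) + (-9), length 2.
Answer: λ = -6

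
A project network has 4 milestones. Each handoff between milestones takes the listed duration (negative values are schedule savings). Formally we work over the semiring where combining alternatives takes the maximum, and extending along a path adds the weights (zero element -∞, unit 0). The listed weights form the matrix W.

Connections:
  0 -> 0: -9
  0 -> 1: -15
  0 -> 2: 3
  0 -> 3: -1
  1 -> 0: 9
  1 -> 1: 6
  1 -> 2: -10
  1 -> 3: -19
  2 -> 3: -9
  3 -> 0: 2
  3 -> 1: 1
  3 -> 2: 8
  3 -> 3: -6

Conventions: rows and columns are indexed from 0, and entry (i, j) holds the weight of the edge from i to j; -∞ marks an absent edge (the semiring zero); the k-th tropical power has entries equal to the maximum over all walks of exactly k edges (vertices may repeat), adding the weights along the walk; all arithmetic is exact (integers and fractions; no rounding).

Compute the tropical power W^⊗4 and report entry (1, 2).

W^⊗2:
  [1, 0, 7, -6]
  [15, 12, 12, 8]
  [-7, -8, -1, -15]
  [10, 7, 5, 1]
W^⊗3:
  [9, 6, 4, 0]
  [21, 18, 18, 14]
  [1, -2, -4, -8]
  [16, 13, 13, 9]
W^⊗4:
  [15, 12, 12, 8]
  [27, 24, 24, 20]
  [7, 4, 4, 0]
  [22, 19, 19, 15]
Key observation: the optimum is the walk 1->1->1->0->2, with weight 6 + 6 + 9 + 3 = 24.
Optimal value attained by: walk 1->1->1->0->2.
Answer: (W^⊗4)[1][2] = 24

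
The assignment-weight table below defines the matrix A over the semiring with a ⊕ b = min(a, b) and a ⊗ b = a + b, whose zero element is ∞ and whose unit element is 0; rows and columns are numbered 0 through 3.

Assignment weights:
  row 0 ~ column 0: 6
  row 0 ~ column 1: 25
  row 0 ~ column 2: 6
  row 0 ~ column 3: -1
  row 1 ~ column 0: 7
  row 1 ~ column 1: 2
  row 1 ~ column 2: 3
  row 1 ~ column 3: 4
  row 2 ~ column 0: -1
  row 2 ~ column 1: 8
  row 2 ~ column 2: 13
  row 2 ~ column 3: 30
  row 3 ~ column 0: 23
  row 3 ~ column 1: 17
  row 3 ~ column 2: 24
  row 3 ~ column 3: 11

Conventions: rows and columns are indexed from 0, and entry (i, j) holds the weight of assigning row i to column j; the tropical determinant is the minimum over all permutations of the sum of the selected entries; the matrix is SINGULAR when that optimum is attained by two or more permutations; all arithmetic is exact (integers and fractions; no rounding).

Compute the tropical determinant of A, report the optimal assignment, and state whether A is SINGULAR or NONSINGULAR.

σ = (0, 1, 2, 3): 6 + 2 + 13 + 11 = 32
σ = (0, 1, 3, 2): 6 + 2 + 30 + 24 = 62
σ = (0, 2, 1, 3): 6 + 3 + 8 + 11 = 28
σ = (0, 2, 3, 1): 6 + 3 + 30 + 17 = 56
σ = (0, 3, 1, 2): 6 + 4 + 8 + 24 = 42
σ = (0, 3, 2, 1): 6 + 4 + 13 + 17 = 40
σ = (1, 0, 2, 3): 25 + 7 + 13 + 11 = 56
σ = (1, 0, 3, 2): 25 + 7 + 30 + 24 = 86
σ = (1, 2, 0, 3): 25 + 3 + (-1) + 11 = 38
σ = (1, 2, 3, 0): 25 + 3 + 30 + 23 = 81
σ = (1, 3, 0, 2): 25 + 4 + (-1) + 24 = 52
σ = (1, 3, 2, 0): 25 + 4 + 13 + 23 = 65
σ = (2, 0, 1, 3): 6 + 7 + 8 + 11 = 32
σ = (2, 0, 3, 1): 6 + 7 + 30 + 17 = 60
σ = (2, 1, 0, 3): 6 + 2 + (-1) + 11 = 18
σ = (2, 1, 3, 0): 6 + 2 + 30 + 23 = 61
σ = (2, 3, 0, 1): 6 + 4 + (-1) + 17 = 26
σ = (2, 3, 1, 0): 6 + 4 + 8 + 23 = 41
σ = (3, 0, 1, 2): (-1) + 7 + 8 + 24 = 38
σ = (3, 0, 2, 1): (-1) + 7 + 13 + 17 = 36
σ = (3, 1, 0, 2): (-1) + 2 + (-1) + 24 = 24
σ = (3, 1, 2, 0): (-1) + 2 + 13 + 23 = 37
σ = (3, 2, 0, 1): (-1) + 3 + (-1) + 17 = 18
σ = (3, 2, 1, 0): (-1) + 3 + 8 + 23 = 33
Optimal value attained by: σ = (2, 1, 0, 3).
Answer: det⊕(A) = 18; verdict: SINGULAR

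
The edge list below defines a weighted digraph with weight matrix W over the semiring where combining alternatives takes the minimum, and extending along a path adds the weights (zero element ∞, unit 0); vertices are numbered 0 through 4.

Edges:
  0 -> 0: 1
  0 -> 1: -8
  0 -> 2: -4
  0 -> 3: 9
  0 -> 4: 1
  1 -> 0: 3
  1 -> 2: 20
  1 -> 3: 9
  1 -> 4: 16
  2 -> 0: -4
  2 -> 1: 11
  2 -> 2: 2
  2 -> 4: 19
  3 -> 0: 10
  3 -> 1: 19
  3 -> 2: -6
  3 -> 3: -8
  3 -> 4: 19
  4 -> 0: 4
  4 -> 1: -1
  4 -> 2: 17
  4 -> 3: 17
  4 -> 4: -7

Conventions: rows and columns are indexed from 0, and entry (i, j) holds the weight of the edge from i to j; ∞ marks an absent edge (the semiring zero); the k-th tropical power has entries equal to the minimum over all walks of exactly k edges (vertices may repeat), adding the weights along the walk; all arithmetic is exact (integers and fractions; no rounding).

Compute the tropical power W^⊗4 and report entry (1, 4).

W^⊗2:
  [-8, -7, -3, 1, -6]
  [4, -5, -1, 1, 4]
  [-3, -12, -8, 5, -3]
  [-10, 2, -14, -16, 11]
  [-3, -8, 0, 8, -14]
W^⊗3:
  [-7, -16, -12, -7, -13]
  [-5, -4, -5, -7, -3]
  [-12, -11, -7, -3, -10]
  [-18, -18, -22, -24, -9]
  [-10, -15, -7, 0, -21]
W^⊗4:
  [-16, -15, -13, -15, -20]
  [-9, -13, -13, -15, -10]
  [-11, -20, -16, -11, -17]
  [-26, -26, -30, -32, -17]
  [-17, -22, -14, -8, -28]
Key observation: the optimum is the walk 1->0->4->4->4, with weight 3 + 1 + (-7) + (-7) = -10.
Optimal value attained by: walk 1->0->4->4->4.
Answer: (W^⊗4)[1][4] = -10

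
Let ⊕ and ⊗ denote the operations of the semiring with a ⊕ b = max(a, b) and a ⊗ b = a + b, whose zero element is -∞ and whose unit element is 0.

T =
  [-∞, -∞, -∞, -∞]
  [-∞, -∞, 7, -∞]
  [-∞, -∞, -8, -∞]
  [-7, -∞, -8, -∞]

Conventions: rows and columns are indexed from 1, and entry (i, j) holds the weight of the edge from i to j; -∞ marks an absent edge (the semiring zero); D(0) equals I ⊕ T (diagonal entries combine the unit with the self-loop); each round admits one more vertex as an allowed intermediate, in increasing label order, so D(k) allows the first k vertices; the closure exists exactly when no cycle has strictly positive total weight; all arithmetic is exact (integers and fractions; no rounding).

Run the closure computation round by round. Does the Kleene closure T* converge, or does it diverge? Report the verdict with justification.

D(0):
  [0, -∞, -∞, -∞]
  [-∞, 0, 7, -∞]
  [-∞, -∞, 0, -∞]
  [-7, -∞, -8, 0]
D(1):
  [0, -∞, -∞, -∞]
  [-∞, 0, 7, -∞]
  [-∞, -∞, 0, -∞]
  [-7, -∞, -8, 0]
D(2):
  [0, -∞, -∞, -∞]
  [-∞, 0, 7, -∞]
  [-∞, -∞, 0, -∞]
  [-7, -∞, -8, 0]
D(3):
  [0, -∞, -∞, -∞]
  [-∞, 0, 7, -∞]
  [-∞, -∞, 0, -∞]
  [-7, -∞, -8, 0]
D(4):
  [0, -∞, -∞, -∞]
  [-∞, 0, 7, -∞]
  [-∞, -∞, 0, -∞]
  [-7, -∞, -8, 0]
Key observation: every diagonal entry stays at the unit through all rounds, so no improving cycle exists.
Answer: CONVERGES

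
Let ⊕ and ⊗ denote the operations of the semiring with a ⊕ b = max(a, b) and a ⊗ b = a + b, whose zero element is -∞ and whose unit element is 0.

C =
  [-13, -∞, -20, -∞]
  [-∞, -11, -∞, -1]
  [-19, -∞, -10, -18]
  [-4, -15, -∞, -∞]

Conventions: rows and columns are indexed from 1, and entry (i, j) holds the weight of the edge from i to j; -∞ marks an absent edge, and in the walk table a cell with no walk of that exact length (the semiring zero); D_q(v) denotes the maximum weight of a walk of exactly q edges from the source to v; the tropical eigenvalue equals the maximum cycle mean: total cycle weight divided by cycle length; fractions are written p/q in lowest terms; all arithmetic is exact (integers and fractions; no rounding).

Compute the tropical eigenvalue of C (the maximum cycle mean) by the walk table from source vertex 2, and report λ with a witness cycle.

q=0: [-∞, 0, -∞, -∞]
q=1: [-∞, -11, -∞, -1]
q=2: [-5, -16, -∞, -12]
q=3: [-16, -27, -25, -17]
q=4: [-21, -32, -35, -28]
Optimal cycle mean attained by: cycle 2->4->2, total (-1) + (-15), length 2.
Answer: λ = -8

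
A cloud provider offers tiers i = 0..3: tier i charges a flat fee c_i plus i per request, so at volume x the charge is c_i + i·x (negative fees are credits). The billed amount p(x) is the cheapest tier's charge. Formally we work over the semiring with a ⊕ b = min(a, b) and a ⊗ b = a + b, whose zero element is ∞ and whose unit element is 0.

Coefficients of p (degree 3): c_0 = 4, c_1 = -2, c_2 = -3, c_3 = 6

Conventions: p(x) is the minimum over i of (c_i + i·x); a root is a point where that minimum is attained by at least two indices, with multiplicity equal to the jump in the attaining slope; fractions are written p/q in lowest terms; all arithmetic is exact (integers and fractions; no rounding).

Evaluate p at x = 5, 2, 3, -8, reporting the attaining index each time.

p(5) = min(4+0·5=4, -2+1·5=3, -3+2·5=7, 6+3·5=21) = 3 (attained by i=1)
p(2) = min(4+0·2=4, -2+1·2=0, -3+2·2=1, 6+3·2=12) = 0 (attained by i=1)
p(3) = min(4+0·3=4, -2+1·3=1, -3+2·3=3, 6+3·3=15) = 1 (attained by i=1)
p(-8) = min(4+0·(-8)=4, -2+1·(-8)=-10, -3+2·(-8)=-19, 6+3·(-8)=-18) = -19 (attained by i=2)
Answer: p(5) = 3; p(2) = 0; p(3) = 1; p(-8) = -19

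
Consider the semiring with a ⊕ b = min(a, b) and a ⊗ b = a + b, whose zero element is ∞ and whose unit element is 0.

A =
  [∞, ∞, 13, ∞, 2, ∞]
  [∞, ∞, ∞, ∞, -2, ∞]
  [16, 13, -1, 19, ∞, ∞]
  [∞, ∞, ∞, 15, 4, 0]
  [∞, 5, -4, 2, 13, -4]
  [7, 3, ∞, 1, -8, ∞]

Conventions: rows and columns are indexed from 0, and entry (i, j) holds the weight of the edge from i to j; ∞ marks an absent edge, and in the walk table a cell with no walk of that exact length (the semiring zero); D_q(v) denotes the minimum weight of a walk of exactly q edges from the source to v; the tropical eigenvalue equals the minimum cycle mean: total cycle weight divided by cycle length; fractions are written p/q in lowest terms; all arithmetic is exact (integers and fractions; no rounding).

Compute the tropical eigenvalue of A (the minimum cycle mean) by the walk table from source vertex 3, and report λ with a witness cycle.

q=0: [∞, ∞, ∞, 0, ∞, ∞]
q=1: [∞, ∞, ∞, 15, 4, 0]
q=2: [7, 3, 0, 1, -8, 0]
q=3: [7, -3, -12, -6, -8, -12]
q=4: [-5, -9, -13, -11, -20, -12]
q=5: [-5, -15, -24, -18, -20, -24]
q=6: [-17, -21, -25, -23, -32, -24]
Optimal cycle mean attained by: cycle 4->5->4, total (-4) + (-8), length 2.
Answer: λ = -6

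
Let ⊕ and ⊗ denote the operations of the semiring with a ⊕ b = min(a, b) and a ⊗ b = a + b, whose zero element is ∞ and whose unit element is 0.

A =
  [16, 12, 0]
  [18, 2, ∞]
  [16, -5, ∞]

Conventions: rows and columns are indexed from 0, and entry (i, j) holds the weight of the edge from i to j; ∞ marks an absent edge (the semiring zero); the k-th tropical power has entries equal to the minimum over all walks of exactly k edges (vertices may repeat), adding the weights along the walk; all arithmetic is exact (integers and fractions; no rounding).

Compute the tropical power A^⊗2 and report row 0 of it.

A^⊗2:
  [16, -5, 16]
  [20, 4, 18]
  [13, -3, 16]
Answer: row 0 of A^⊗2 = [16, -5, 16]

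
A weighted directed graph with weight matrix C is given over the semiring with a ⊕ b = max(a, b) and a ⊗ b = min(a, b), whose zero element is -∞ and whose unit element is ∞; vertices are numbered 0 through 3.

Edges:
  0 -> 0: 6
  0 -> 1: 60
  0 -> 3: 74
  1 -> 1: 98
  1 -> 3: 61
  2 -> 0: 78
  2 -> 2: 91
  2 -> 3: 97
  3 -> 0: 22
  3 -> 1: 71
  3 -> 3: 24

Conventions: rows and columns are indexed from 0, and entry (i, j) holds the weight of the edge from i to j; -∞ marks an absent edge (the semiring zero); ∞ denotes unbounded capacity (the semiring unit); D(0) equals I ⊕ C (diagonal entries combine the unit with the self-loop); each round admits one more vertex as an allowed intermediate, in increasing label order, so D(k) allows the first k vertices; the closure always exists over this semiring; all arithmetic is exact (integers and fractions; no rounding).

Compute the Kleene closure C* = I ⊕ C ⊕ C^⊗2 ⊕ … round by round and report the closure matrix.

D(0):
  [∞, 60, -∞, 74]
  [-∞, ∞, -∞, 61]
  [78, -∞, ∞, 97]
  [22, 71, -∞, ∞]
D(1):
  [∞, 60, -∞, 74]
  [-∞, ∞, -∞, 61]
  [78, 60, ∞, 97]
  [22, 71, -∞, ∞]
D(2):
  [∞, 60, -∞, 74]
  [-∞, ∞, -∞, 61]
  [78, 60, ∞, 97]
  [22, 71, -∞, ∞]
D(3):
  [∞, 60, -∞, 74]
  [-∞, ∞, -∞, 61]
  [78, 60, ∞, 97]
  [22, 71, -∞, ∞]
D(4):
  [∞, 71, -∞, 74]
  [22, ∞, -∞, 61]
  [78, 71, ∞, 97]
  [22, 71, -∞, ∞]
Answer: C* = [[∞, 71, -∞, 74], [22, ∞, -∞, 61], [78, 71, ∞, 97], [22, 71, -∞, ∞]]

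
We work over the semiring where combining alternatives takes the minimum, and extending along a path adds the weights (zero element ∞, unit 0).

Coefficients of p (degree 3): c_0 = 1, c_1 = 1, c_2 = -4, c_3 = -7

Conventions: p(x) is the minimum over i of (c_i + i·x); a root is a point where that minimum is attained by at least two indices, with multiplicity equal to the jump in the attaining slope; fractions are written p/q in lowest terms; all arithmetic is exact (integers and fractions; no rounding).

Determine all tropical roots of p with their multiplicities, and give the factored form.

hull edge (i=0, c=1) to (i=3, c=-7): slope -8/3, span 3
Factored form: p(x) = -7 ⊗ (x ⊕ 8/3) ⊗ (x ⊕ 8/3) ⊗ (x ⊕ 8/3)
Answer: roots = 8/3 (mult 3)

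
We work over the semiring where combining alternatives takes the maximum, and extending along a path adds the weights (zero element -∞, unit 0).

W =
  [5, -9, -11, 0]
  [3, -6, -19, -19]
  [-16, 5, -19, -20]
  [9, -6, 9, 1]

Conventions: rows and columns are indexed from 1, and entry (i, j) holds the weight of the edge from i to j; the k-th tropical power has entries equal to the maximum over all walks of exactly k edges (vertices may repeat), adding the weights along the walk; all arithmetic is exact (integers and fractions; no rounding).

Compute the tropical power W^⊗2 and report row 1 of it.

W^⊗2:
  [10, -4, 9, 5]
  [8, -6, -8, 3]
  [8, -1, -11, -14]
  [14, 14, 10, 9]
Answer: row 1 of W^⊗2 = [10, -4, 9, 5]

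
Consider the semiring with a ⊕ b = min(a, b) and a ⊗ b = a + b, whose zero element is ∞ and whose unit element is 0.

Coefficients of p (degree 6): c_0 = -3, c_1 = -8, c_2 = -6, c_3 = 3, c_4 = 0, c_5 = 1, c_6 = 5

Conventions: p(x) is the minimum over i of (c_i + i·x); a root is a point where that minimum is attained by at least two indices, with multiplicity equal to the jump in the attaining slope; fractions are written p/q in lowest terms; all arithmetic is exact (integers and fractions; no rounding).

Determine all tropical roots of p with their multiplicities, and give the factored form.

hull edge (i=0, c=-3) to (i=1, c=-8): slope -5, span 1
hull edge (i=1, c=-8) to (i=2, c=-6): slope 2, span 1
hull edge (i=2, c=-6) to (i=5, c=1): slope 7/3, span 3
hull edge (i=5, c=1) to (i=6, c=5): slope 4, span 1
Factored form: p(x) = 5 ⊗ (x ⊕ (-4)) ⊗ (x ⊕ (-7/3)) ⊗ (x ⊕ (-7/3)) ⊗ (x ⊕ (-7/3)) ⊗ (x ⊕ (-2)) ⊗ (x ⊕ 5)
Answer: roots = -4 (mult 1), -7/3 (mult 3), -2 (mult 1), 5 (mult 1)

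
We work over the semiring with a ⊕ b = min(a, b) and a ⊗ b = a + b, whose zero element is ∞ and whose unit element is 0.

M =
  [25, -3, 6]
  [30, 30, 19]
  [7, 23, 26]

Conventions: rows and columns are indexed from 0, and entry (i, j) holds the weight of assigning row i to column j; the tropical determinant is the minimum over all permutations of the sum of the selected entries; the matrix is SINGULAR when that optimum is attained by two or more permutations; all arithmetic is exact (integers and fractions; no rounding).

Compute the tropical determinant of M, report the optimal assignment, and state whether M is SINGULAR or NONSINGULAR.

σ = (0, 1, 2): 25 + 30 + 26 = 81
σ = (0, 2, 1): 25 + 19 + 23 = 67
σ = (1, 0, 2): (-3) + 30 + 26 = 53
σ = (1, 2, 0): (-3) + 19 + 7 = 23
σ = (2, 0, 1): 6 + 30 + 23 = 59
σ = (2, 1, 0): 6 + 30 + 7 = 43
Optimal value attained by: σ = (1, 2, 0).
Answer: det⊕(M) = 23; verdict: NONSINGULAR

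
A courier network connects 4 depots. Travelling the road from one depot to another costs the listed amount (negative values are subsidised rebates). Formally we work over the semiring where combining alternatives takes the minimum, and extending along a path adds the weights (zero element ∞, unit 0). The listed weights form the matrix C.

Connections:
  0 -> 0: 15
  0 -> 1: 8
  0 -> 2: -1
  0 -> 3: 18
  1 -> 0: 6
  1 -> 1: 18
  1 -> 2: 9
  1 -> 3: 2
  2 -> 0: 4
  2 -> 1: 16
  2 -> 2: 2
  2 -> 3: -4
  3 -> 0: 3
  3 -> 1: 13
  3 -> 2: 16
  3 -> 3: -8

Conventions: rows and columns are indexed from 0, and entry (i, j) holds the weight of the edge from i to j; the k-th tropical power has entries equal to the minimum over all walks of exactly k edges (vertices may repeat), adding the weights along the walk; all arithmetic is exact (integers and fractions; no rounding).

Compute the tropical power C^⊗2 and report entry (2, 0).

C^⊗2:
  [3, 15, 1, -5]
  [5, 14, 5, -6]
  [-1, 9, 3, -12]
  [-5, 5, 2, -16]
Key observation: the optimum is the walk 2->3->0, with weight (-4) + 3 = -1.
Optimal value attained by: walk 2->3->0.
Answer: (C^⊗2)[2][0] = -1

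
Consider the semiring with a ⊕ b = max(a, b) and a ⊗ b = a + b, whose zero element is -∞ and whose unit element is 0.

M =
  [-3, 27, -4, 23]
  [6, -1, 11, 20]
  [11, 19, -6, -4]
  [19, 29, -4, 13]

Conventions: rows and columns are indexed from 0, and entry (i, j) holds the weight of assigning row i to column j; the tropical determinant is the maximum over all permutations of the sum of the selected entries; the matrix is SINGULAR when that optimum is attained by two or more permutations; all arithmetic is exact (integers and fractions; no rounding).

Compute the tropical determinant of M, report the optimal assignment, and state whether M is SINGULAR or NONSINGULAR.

σ = (0, 1, 2, 3): (-3) + (-1) + (-6) + 13 = 3
σ = (0, 1, 3, 2): (-3) + (-1) + (-4) + (-4) = -12
σ = (0, 2, 1, 3): (-3) + 11 + 19 + 13 = 40
σ = (0, 2, 3, 1): (-3) + 11 + (-4) + 29 = 33
σ = (0, 3, 1, 2): (-3) + 20 + 19 + (-4) = 32
σ = (0, 3, 2, 1): (-3) + 20 + (-6) + 29 = 40
σ = (1, 0, 2, 3): 27 + 6 + (-6) + 13 = 40
σ = (1, 0, 3, 2): 27 + 6 + (-4) + (-4) = 25
σ = (1, 2, 0, 3): 27 + 11 + 11 + 13 = 62
σ = (1, 2, 3, 0): 27 + 11 + (-4) + 19 = 53
σ = (1, 3, 0, 2): 27 + 20 + 11 + (-4) = 54
σ = (1, 3, 2, 0): 27 + 20 + (-6) + 19 = 60
σ = (2, 0, 1, 3): (-4) + 6 + 19 + 13 = 34
σ = (2, 0, 3, 1): (-4) + 6 + (-4) + 29 = 27
σ = (2, 1, 0, 3): (-4) + (-1) + 11 + 13 = 19
σ = (2, 1, 3, 0): (-4) + (-1) + (-4) + 19 = 10
σ = (2, 3, 0, 1): (-4) + 20 + 11 + 29 = 56
σ = (2, 3, 1, 0): (-4) + 20 + 19 + 19 = 54
σ = (3, 0, 1, 2): 23 + 6 + 19 + (-4) = 44
σ = (3, 0, 2, 1): 23 + 6 + (-6) + 29 = 52
σ = (3, 1, 0, 2): 23 + (-1) + 11 + (-4) = 29
σ = (3, 1, 2, 0): 23 + (-1) + (-6) + 19 = 35
σ = (3, 2, 0, 1): 23 + 11 + 11 + 29 = 74
σ = (3, 2, 1, 0): 23 + 11 + 19 + 19 = 72
Optimal value attained by: σ = (3, 2, 0, 1).
Answer: det⊕(M) = 74; verdict: NONSINGULAR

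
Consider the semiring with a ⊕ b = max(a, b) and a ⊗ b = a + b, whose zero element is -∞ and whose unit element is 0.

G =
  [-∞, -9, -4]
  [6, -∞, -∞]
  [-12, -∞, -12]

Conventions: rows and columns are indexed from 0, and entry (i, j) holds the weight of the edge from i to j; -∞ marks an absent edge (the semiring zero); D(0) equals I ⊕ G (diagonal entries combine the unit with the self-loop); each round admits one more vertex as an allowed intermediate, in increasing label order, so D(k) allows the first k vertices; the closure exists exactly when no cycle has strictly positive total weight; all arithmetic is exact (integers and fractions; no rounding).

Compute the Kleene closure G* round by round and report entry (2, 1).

D(0):
  [0, -9, -4]
  [6, 0, -∞]
  [-12, -∞, 0]
D(1):
  [0, -9, -4]
  [6, 0, 2]
  [-12, -21, 0]
D(2):
  [0, -9, -4]
  [6, 0, 2]
  [-12, -21, 0]
D(3):
  [0, -9, -4]
  [6, 0, 2]
  [-12, -21, 0]
Answer: G*[2][1] = -21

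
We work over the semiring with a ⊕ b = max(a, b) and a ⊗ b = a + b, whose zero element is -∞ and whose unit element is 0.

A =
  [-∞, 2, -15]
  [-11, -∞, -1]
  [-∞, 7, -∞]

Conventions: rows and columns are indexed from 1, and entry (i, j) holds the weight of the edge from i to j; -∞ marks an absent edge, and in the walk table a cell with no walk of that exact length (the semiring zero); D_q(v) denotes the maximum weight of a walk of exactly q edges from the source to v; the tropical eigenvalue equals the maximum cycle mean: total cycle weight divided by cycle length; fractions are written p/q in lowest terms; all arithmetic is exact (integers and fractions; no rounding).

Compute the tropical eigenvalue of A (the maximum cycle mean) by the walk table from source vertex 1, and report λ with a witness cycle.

q=0: [0, -∞, -∞]
q=1: [-∞, 2, -15]
q=2: [-9, -8, 1]
q=3: [-19, 8, -9]
Optimal cycle mean attained by: cycle 2->3->2, total (-1) + 7, length 2.
Answer: λ = 3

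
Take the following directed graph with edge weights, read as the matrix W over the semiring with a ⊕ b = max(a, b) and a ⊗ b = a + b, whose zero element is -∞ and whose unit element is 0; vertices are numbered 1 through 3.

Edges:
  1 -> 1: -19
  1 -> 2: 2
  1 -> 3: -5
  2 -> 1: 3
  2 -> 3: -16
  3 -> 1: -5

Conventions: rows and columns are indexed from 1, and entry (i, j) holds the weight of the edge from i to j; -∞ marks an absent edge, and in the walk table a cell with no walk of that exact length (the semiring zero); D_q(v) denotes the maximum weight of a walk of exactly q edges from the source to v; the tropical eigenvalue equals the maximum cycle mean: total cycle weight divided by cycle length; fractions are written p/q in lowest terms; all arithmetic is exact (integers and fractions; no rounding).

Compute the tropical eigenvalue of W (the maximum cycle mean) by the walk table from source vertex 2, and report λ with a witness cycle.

q=0: [-∞, 0, -∞]
q=1: [3, -∞, -16]
q=2: [-16, 5, -2]
q=3: [8, -14, -11]
Optimal cycle mean attained by: cycle 1->2->1, total 2 + 3, length 2.
Answer: λ = 5/2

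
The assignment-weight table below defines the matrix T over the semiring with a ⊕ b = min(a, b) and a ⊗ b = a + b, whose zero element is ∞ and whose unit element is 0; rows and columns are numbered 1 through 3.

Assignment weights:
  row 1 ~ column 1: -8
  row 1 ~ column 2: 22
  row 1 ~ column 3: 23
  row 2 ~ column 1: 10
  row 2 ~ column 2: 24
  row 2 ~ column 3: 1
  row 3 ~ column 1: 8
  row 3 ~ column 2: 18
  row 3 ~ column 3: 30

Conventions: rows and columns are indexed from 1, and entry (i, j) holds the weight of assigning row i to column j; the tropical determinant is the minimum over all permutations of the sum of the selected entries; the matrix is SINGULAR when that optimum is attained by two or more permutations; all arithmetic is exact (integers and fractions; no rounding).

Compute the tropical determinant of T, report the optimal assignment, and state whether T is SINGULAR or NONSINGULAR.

σ = (1, 2, 3): (-8) + 24 + 30 = 46
σ = (1, 3, 2): (-8) + 1 + 18 = 11
σ = (2, 1, 3): 22 + 10 + 30 = 62
σ = (2, 3, 1): 22 + 1 + 8 = 31
σ = (3, 1, 2): 23 + 10 + 18 = 51
σ = (3, 2, 1): 23 + 24 + 8 = 55
Optimal value attained by: σ = (1, 3, 2).
Answer: det⊕(T) = 11; verdict: NONSINGULAR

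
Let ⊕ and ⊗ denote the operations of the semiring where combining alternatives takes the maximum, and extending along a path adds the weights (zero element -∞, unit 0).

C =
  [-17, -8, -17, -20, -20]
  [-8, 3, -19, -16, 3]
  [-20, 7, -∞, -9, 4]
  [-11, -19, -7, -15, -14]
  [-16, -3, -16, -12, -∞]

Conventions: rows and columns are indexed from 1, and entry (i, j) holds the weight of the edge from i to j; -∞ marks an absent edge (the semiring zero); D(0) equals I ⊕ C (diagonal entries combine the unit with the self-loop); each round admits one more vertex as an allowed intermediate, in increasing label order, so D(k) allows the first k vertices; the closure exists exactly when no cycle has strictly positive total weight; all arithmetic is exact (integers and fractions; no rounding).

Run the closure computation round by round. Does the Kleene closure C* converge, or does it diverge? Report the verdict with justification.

Detection: at round 0, diagonal entry (2, 2) turns strictly positive.
Key observation: the cycle 2->2 has total weight 3, which is strictly positive.
Answer: DIVERGES — positive cycle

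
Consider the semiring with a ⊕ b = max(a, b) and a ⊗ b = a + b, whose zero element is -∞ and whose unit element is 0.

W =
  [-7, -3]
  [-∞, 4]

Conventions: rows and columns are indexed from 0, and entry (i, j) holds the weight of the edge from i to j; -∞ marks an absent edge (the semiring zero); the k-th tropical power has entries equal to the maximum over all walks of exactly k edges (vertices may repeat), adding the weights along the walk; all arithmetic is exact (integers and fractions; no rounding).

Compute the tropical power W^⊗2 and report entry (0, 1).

W^⊗2:
  [-14, 1]
  [-∞, 8]
Key observation: the optimum is the walk 0->1->1, with weight (-3) + 4 = 1.
Optimal value attained by: walk 0->1->1.
Answer: (W^⊗2)[0][1] = 1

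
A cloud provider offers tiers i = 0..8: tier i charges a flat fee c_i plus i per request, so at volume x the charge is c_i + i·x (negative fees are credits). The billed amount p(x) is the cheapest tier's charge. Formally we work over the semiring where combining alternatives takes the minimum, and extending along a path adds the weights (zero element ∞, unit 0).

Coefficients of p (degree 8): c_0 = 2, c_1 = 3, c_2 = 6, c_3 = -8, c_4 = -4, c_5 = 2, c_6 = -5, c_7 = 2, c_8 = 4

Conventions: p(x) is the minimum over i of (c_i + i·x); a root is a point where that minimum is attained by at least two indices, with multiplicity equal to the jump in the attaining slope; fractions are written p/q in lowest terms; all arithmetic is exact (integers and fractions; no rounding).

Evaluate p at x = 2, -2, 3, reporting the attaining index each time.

p(2) = min(2+0·2=2, 3+1·2=5, 6+2·2=10, -8+3·2=-2, -4+4·2=4, 2+5·2=12, -5+6·2=7, 2+7·2=16, 4+8·2=20) = -2 (attained by i=3)
p(-2) = min(2+0·(-2)=2, 3+1·(-2)=1, 6+2·(-2)=2, -8+3·(-2)=-14, -4+4·(-2)=-12, 2+5·(-2)=-8, -5+6·(-2)=-17, 2+7·(-2)=-12, 4+8·(-2)=-12) = -17 (attained by i=6)
p(3) = min(2+0·3=2, 3+1·3=6, 6+2·3=12, -8+3·3=1, -4+4·3=8, 2+5·3=17, -5+6·3=13, 2+7·3=23, 4+8·3=28) = 1 (attained by i=3)
Answer: p(2) = -2; p(-2) = -17; p(3) = 1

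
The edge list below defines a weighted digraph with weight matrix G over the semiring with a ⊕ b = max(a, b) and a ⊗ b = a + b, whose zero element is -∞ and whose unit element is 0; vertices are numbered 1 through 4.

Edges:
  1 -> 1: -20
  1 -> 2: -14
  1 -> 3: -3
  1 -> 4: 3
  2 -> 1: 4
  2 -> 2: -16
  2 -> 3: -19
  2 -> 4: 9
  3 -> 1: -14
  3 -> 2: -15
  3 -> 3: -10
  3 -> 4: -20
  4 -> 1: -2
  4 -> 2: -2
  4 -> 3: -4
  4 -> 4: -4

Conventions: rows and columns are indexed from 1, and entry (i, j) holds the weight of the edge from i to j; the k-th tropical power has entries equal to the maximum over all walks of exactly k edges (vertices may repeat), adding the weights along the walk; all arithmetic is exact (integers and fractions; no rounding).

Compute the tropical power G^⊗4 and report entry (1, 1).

G^⊗2:
  [1, 1, -1, -1]
  [7, 7, 5, 7]
  [-11, -22, -17, -6]
  [2, -6, -5, 7]
G^⊗3:
  [5, -3, -2, 10]
  [11, 5, 4, 16]
  [-8, -8, -10, -8]
  [5, 5, 3, 5]
G^⊗4:
  [8, 8, 6, 8]
  [14, 14, 12, 14]
  [-4, -10, -11, 1]
  [9, 3, 2, 14]
Key observation: the optimum is the walk 1->4->2->4->1, with weight 3 + (-2) + 9 + (-2) = 8.
Optimal value attained by: walk 1->4->2->4->1.
Answer: (G^⊗4)[1][1] = 8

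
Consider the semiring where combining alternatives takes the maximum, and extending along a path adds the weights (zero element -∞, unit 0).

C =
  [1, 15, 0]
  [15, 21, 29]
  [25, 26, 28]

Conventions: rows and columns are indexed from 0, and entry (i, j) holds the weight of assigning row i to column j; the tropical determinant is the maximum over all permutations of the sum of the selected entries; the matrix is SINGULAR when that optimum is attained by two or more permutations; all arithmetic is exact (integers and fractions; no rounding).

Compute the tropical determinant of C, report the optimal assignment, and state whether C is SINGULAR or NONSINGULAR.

σ = (0, 1, 2): 1 + 21 + 28 = 50
σ = (0, 2, 1): 1 + 29 + 26 = 56
σ = (1, 0, 2): 15 + 15 + 28 = 58
σ = (1, 2, 0): 15 + 29 + 25 = 69
σ = (2, 0, 1): 0 + 15 + 26 = 41
σ = (2, 1, 0): 0 + 21 + 25 = 46
Optimal value attained by: σ = (1, 2, 0).
Answer: det⊕(C) = 69; verdict: NONSINGULAR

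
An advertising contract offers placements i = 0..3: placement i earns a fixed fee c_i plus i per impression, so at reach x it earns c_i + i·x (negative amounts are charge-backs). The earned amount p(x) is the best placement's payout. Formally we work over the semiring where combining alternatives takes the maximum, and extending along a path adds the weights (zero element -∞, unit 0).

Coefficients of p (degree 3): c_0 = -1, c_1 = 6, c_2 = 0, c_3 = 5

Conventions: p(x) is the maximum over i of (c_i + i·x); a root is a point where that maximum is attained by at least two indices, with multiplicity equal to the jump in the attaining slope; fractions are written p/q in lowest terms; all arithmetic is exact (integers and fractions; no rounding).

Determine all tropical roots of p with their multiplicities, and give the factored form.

hull edge (i=0, c=-1) to (i=1, c=6): slope 7, span 1
hull edge (i=1, c=6) to (i=3, c=5): slope -1/2, span 2
Factored form: p(x) = 5 ⊗ (x ⊕ (-7)) ⊗ (x ⊕ 1/2) ⊗ (x ⊕ 1/2)
Answer: roots = -7 (mult 1), 1/2 (mult 2)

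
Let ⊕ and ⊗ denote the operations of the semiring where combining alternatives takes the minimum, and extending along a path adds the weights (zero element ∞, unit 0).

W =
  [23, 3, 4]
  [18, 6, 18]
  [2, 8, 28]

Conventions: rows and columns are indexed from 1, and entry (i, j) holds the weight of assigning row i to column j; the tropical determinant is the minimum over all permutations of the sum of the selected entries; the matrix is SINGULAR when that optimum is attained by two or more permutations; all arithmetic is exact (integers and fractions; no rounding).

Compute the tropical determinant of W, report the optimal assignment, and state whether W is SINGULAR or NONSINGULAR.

σ = (1, 2, 3): 23 + 6 + 28 = 57
σ = (1, 3, 2): 23 + 18 + 8 = 49
σ = (2, 1, 3): 3 + 18 + 28 = 49
σ = (2, 3, 1): 3 + 18 + 2 = 23
σ = (3, 1, 2): 4 + 18 + 8 = 30
σ = (3, 2, 1): 4 + 6 + 2 = 12
Optimal value attained by: σ = (3, 2, 1).
Answer: det⊕(W) = 12; verdict: NONSINGULAR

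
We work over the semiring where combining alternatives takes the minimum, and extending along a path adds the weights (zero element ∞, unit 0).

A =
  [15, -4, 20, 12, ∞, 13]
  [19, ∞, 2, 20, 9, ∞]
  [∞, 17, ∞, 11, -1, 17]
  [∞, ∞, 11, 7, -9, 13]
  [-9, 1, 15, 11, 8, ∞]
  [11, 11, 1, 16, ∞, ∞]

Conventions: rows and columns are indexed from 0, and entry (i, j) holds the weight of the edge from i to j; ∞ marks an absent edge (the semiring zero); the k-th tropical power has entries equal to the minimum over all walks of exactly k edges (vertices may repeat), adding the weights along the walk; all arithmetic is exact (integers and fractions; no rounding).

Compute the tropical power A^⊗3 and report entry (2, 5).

A^⊗2:
  [15, 11, -2, 16, 3, 25]
  [0, 10, 24, 13, 1, 19]
  [-10, 0, 14, 10, 2, 24]
  [-18, -8, 6, 2, -2, 20]
  [-1, -13, 3, 3, 2, 4]
  [26, 7, 13, 12, 0, 18]
A^⊗3:
  [-6, 4, 13, 9, -3, 15]
  [-8, -4, 12, 12, 4, 13]
  [-7, -14, 2, 2, 1, 3]
  [-11, -22, -6, -6, -7, -5]
  [-7, -5, -11, 7, -6, 12]
  [-9, 1, 9, 11, 3, 25]
Key observation: the optimum is the walk 2->4->0->5, with weight (-1) + (-9) + 13 = 3.
Optimal value attained by: walk 2->4->0->5.
Answer: (A^⊗3)[2][5] = 3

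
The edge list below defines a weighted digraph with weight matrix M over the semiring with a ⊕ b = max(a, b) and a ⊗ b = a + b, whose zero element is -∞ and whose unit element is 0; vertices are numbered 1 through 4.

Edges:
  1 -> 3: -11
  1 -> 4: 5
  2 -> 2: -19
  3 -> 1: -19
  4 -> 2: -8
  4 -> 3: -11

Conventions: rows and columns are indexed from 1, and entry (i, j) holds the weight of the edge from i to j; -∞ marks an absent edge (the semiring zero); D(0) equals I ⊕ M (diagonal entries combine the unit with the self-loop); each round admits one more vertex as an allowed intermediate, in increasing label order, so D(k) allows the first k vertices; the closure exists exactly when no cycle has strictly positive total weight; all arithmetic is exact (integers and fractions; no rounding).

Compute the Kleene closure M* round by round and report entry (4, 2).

D(0):
  [0, -∞, -11, 5]
  [-∞, 0, -∞, -∞]
  [-19, -∞, 0, -∞]
  [-∞, -8, -11, 0]
D(1):
  [0, -∞, -11, 5]
  [-∞, 0, -∞, -∞]
  [-19, -∞, 0, -14]
  [-∞, -8, -11, 0]
D(2):
  [0, -∞, -11, 5]
  [-∞, 0, -∞, -∞]
  [-19, -∞, 0, -14]
  [-∞, -8, -11, 0]
D(3):
  [0, -∞, -11, 5]
  [-∞, 0, -∞, -∞]
  [-19, -∞, 0, -14]
  [-30, -8, -11, 0]
D(4):
  [0, -3, -6, 5]
  [-∞, 0, -∞, -∞]
  [-19, -22, 0, -14]
  [-30, -8, -11, 0]
Answer: M*[4][2] = -8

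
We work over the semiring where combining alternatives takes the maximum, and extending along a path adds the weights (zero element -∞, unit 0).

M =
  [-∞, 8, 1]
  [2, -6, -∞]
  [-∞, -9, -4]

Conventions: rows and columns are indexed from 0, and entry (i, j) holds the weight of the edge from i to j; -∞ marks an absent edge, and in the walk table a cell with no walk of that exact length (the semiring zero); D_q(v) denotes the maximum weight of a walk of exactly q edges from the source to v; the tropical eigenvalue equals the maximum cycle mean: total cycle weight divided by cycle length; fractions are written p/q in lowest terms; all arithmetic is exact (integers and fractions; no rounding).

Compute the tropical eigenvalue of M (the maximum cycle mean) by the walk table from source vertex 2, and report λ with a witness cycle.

q=0: [-∞, -∞, 0]
q=1: [-∞, -9, -4]
q=2: [-7, -13, -8]
q=3: [-11, 1, -6]
Optimal cycle mean attained by: cycle 0->1->0, total 8 + 2, length 2.
Answer: λ = 5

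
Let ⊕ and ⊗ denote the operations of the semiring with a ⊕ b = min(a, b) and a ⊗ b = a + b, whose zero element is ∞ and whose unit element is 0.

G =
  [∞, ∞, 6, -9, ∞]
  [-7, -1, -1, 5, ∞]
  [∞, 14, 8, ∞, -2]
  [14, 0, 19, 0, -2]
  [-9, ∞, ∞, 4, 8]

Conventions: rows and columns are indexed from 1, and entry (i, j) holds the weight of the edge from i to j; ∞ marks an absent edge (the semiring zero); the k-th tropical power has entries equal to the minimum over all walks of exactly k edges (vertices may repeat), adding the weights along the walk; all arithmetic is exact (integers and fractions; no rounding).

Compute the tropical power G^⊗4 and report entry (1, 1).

G^⊗2:
  [5, -9, 10, -9, -11]
  [-8, -2, -2, -16, -3]
  [-11, 13, 13, 2, 6]
  [-11, -1, -1, 0, -2]
  [-1, 4, -3, -18, 2]
G^⊗3:
  [-20, -10, -10, -9, -11]
  [-12, -16, -3, -17, -18]
  [-3, 2, -5, -20, 0]
  [-11, -2, -5, -20, -3]
  [-7, -18, 1, -18, -20]
G^⊗4:
  [-20, -11, -14, -29, -12]
  [-27, -17, -17, -21, -19]
  [-9, -20, -1, -20, -22]
  [-12, -20, -5, -20, -22]
  [-29, -19, -19, -18, -20]
Key observation: the optimum is the walk 1->4->4->5->1, with weight (-9) + 0 + (-2) + (-9) = -20.
Optimal value attained by: walk 1->4->4->5->1.
Answer: (G^⊗4)[1][1] = -20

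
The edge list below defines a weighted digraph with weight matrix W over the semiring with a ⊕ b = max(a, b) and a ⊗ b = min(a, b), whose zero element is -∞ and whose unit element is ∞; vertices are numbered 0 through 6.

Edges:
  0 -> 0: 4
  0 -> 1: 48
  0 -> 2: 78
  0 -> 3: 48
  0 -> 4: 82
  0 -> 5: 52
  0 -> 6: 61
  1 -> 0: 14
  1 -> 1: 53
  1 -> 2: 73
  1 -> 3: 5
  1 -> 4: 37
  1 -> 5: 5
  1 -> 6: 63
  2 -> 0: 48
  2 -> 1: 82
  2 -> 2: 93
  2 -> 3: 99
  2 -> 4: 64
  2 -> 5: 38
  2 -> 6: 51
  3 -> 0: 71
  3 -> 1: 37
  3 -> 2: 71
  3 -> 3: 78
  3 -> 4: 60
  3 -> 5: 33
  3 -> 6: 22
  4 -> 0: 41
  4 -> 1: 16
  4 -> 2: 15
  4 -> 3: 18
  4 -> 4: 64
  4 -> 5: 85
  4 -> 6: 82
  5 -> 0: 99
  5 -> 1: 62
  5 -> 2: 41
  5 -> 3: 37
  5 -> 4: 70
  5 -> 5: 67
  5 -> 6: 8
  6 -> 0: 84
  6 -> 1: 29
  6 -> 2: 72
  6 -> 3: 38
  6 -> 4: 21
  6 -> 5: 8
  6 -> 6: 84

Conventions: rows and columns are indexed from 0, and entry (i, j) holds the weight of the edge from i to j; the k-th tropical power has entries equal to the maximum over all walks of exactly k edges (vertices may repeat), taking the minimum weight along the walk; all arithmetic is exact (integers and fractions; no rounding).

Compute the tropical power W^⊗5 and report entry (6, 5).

W^⊗2:
  [61, 78, 78, 78, 64, 82, 82]
  [63, 73, 73, 73, 64, 38, 63]
  [71, 82, 93, 93, 64, 64, 64]
  [71, 71, 71, 78, 71, 60, 61]
  [85, 62, 72, 41, 70, 67, 82]
  [67, 62, 78, 48, 82, 70, 70]
  [84, 72, 78, 72, 82, 52, 84]
W^⊗3:
  [82, 78, 78, 78, 70, 67, 82]
  [71, 73, 73, 73, 64, 64, 64]
  [71, 82, 93, 93, 71, 64, 64]
  [71, 71, 71, 78, 71, 71, 71]
  [82, 72, 78, 72, 82, 70, 82]
  [70, 78, 78, 78, 70, 82, 82]
  [84, 78, 78, 78, 82, 82, 84]
W^⊗4:
  [82, 78, 78, 78, 82, 70, 82]
  [71, 73, 73, 73, 71, 64, 64]
  [71, 82, 93, 93, 71, 71, 71]
  [71, 71, 71, 78, 71, 71, 71]
  [82, 78, 78, 78, 82, 82, 82]
  [82, 78, 78, 78, 70, 70, 82]
  [84, 78, 78, 78, 82, 82, 84]
W^⊗5:
  [82, 78, 78, 78, 82, 82, 82]
  [71, 73, 73, 73, 71, 71, 71]
  [71, 82, 93, 93, 71, 71, 71]
  [71, 71, 71, 78, 71, 71, 71]
  [82, 78, 78, 78, 82, 82, 82]
  [82, 78, 78, 78, 82, 70, 82]
  [84, 78, 78, 78, 82, 82, 84]
Key observation: the optimum is the walk 6->6->6->0->4->5, with weight 84 min 84 min 84 min 82 min 85 = 82.
Optimal value attained by: walk 6->6->6->0->4->5.
Answer: (W^⊗5)[6][5] = 82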